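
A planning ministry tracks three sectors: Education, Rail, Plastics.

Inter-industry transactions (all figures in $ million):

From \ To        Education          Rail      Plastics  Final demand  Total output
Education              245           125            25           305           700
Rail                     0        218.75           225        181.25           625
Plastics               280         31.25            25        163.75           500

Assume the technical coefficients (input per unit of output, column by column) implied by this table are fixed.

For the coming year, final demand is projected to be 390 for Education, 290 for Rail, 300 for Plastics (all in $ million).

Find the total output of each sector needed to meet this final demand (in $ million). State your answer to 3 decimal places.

x_E = 961.140, x_R = 980.681, x_P = 772.095

Technical coefficients a_ij = z_ij / X_j:
  a_EE = 245/700 = 0.35, a_RE = 0/700 = 0.00, a_PE = 280/700 = 0.40
  a_ER = 125/625 = 0.20, a_RR = 218.75/625 = 0.35, a_PR = 31.25/625 = 0.05
  a_EP = 25/500 = 0.05, a_RP = 225/500 = 0.45, a_PP = 25/500 = 0.05
I − A =
  [   0.65    -0.20    -0.05]
  [   0.00     0.65    -0.45]
  [  -0.40    -0.05     0.95]
Cofactors of I−A, C_ij = (−1)^(i+j)·(minor ij) (rows/columns in the sector order above):
  C_11 = (0.65)(0.95) − (-0.45)(-0.05) = 0.5950
  C_12 = −[(0.00)(0.95) − (-0.45)(-0.40)] = 0.1800
  C_13 = (0.00)(-0.05) − (0.65)(-0.40) = 0.2600
  C_21 = −[(-0.20)(0.95) − (-0.05)(-0.05)] = 0.1925
  C_22 = (0.65)(0.95) − (-0.05)(-0.40) = 0.5975
  C_23 = −[(0.65)(-0.05) − (-0.20)(-0.40)] = 0.1125
  C_31 = (-0.20)(-0.45) − (-0.05)(0.65) = 0.1225
  C_32 = −[(0.65)(-0.45) − (-0.05)(0.00)] = 0.2925
  C_33 = (0.65)(0.65) − (-0.20)(0.00) = 0.4225
det(I−A) = Σ_j (I−A)_1j·C_1j = (0.65)(0.5950) + (-0.20)(0.1800) + (-0.05)(0.2600) = 0.33775
adj(I−A) = Cᵀ =
  [ 0.5950   0.1925   0.1225]
  [ 0.1800   0.5975   0.2925]
  [ 0.2600   0.1125   0.4225]
(I − A)⁻¹ = adj(I−A) / det(I−A) ≈
  [   1.7617     0.5699     0.3627]
  [   0.5329     1.7691     0.8660]
  [   0.7698     0.3331     1.2509]
x = (I − A)⁻¹ d = adj(I−A)·d / det(I−A), with det(I−A) = 0.33775:
  x_E = (0.5950·390 + 0.1925·290 + 0.1225·300) / 0.33775 = 324.625 / 0.33775 ≈ 961.140
  x_R = (0.1800·390 + 0.5975·290 + 0.2925·300) / 0.33775 = 331.225 / 0.33775 ≈ 980.681
  x_P = (0.2600·390 + 0.1125·290 + 0.4225·300) / 0.33775 = 260.775 / 0.33775 ≈ 772.095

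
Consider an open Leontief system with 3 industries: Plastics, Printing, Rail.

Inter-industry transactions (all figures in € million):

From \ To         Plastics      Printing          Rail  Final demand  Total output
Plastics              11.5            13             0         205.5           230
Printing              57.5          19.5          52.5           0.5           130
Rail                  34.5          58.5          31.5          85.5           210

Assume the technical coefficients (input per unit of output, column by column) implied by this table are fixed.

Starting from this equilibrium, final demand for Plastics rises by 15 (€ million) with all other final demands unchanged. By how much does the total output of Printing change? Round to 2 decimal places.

Technical coefficients a_ij = z_ij / X_j:
  a_11 = 11.5/230 = 0.05, a_21 = 57.5/230 = 0.25, a_31 = 34.5/230 = 0.15
  a_12 = 13/130 = 0.10, a_22 = 19.5/130 = 0.15, a_32 = 58.5/130 = 0.45
  a_13 = 0/210 = 0.00, a_23 = 52.5/210 = 0.25, a_33 = 31.5/210 = 0.15
I − A =
  [   0.95    -0.10     0.00]
  [  -0.25     0.85    -0.25]
  [  -0.15    -0.45     0.85]
Cofactors of I−A, C_ij = (−1)^(i+j)·(minor ij) (rows/columns in the sector order above):
  C_11 = (0.85)(0.85) − (-0.25)(-0.45) = 0.6100
  C_12 = −[(-0.25)(0.85) − (-0.25)(-0.15)] = 0.2500
  C_13 = (-0.25)(-0.45) − (0.85)(-0.15) = 0.2400
  C_21 = −[(-0.10)(0.85) − (0.00)(-0.45)] = 0.0850
  C_22 = (0.95)(0.85) − (0.00)(-0.15) = 0.8075
  C_23 = −[(0.95)(-0.45) − (-0.10)(-0.15)] = 0.4425
  C_31 = (-0.10)(-0.25) − (0.00)(0.85) = 0.0250
  C_32 = −[(0.95)(-0.25) − (0.00)(-0.25)] = 0.2375
  C_33 = (0.95)(0.85) − (-0.10)(-0.25) = 0.7825
det(I−A) = Σ_j (I−A)_1j·C_1j = (0.95)(0.6100) + (-0.10)(0.2500) + (0.00)(0.2400) = 0.5545
adj(I−A) = Cᵀ =
  [ 0.6100   0.0850   0.0250]
  [ 0.2500   0.8075   0.2375]
  [ 0.2400   0.4425   0.7825]
(I − A)⁻¹ = adj(I−A) / det(I−A) ≈
  [   1.1001     0.1533     0.0451]
  [   0.4509     1.4563     0.4283]
  [   0.4328     0.7980     1.4112]
Δx = (I − A)⁻¹ Δd with Δd having +15 in the Plastics component and 0 elsewhere.
So Δx_2 = L_21 · (+15), where L_21 = adj(I−A)_21 / det(I−A) = 0.2500 / 0.5545.
Δx_2 = 0.2500 × (+15) / 0.5545 = 3.75 / 0.5545 ≈ 6.76.

Δx_2 = 6.76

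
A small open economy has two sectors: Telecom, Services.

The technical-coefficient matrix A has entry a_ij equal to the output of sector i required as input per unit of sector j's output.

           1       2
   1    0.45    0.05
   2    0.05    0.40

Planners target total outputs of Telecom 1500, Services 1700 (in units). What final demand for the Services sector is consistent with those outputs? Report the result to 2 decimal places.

d_2 = 945.00

I − A =
  [   0.55    -0.05]
  [  -0.05     0.60]
d = (I − A) x:
  d_1 = (+0.55)·1500 + (-0.05)·1700 = 740.00
  d_2 = (-0.05)·1500 + (+0.60)·1700 = 945.00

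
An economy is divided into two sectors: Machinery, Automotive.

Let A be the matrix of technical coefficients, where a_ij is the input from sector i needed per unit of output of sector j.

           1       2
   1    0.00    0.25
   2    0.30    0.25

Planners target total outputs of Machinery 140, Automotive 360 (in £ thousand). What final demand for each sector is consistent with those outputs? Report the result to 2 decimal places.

I − A =
  [   1.00    -0.25]
  [  -0.30     0.75]
d = (I − A) x:
  d_1 = (+1.00)·140 + (-0.25)·360 = 50.00
  d_2 = (-0.30)·140 + (+0.75)·360 = 228.00

d_1 = 50.00, d_2 = 228.00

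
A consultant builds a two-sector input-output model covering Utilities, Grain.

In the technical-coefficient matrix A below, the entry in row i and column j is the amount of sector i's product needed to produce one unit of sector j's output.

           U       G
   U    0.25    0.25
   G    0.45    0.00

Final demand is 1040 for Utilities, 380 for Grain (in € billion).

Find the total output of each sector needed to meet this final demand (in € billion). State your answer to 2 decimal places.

I − A =
  [   0.75    -0.25]
  [  -0.45     1.00]
det(I−A) = (0.75)(1.00) − (-0.25)(-0.45) = 0.6375
adj(I−A) = [[1.00, 0.25], [0.45, 0.75]]
(I − A)⁻¹ = adj(I−A) / det(I−A) ≈
  [   1.5686     0.3922]
  [   0.7059     1.1765]
x = (I − A)⁻¹ d = adj(I−A)·d / det(I−A), with det(I−A) = 0.6375:
  x_U = (1.00·1040 + 0.25·380) / 0.6375 = 1135.00 / 0.6375 ≈ 1780.39
  x_G = (0.45·1040 + 0.75·380) / 0.6375 = 753.00 / 0.6375 ≈ 1181.18

x_U = 1780.39, x_G = 1181.18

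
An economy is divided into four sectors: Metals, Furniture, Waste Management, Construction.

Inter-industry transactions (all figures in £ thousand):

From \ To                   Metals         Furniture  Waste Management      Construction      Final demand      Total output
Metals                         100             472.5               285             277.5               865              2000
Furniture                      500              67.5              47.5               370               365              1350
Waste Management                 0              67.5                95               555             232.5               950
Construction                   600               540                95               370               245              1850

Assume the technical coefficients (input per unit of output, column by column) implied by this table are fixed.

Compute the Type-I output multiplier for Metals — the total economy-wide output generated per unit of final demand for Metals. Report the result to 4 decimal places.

Technical coefficients a_ij = z_ij / X_j:
  a_11 = 100/2000 = 0.05, a_21 = 500/2000 = 0.25, a_31 = 0/2000 = 0.00, a_41 = 600/2000 = 0.30
  a_12 = 472.5/1350 = 0.35, a_22 = 67.5/1350 = 0.05, a_32 = 67.5/1350 = 0.05, a_42 = 540/1350 = 0.40
  a_13 = 285/950 = 0.30, a_23 = 47.5/950 = 0.05, a_33 = 95/950 = 0.10, a_43 = 95/950 = 0.10
  a_14 = 277.5/1850 = 0.15, a_24 = 370/1850 = 0.20, a_34 = 555/1850 = 0.30, a_44 = 370/1850 = 0.20
I − A =
  [   0.95    -0.35    -0.30    -0.15]
  [  -0.25     0.95    -0.05    -0.20]
  [   0.00    -0.05     0.90    -0.30]
  [  -0.30    -0.40    -0.10     0.80]
Compute the cofactors C_ij = (−1)^(i+j)·(3×3 minor ij) of I−A; the adjugate is their transpose:
adj(I−A) = Cᵀ =
  [ 0.574500   0.344250   0.242250   0.284625]
  [ 0.231000   0.588000   0.136500   0.241500]
  [ 0.128500   0.181250   0.497250   0.255875]
  [ 0.347000   0.445750   0.221250   0.727375]
det(I−A) = Σ_j (I−A)_1j·C_1j = (0.95)(0.574500) + (-0.35)(0.231000) + (-0.30)(0.128500) + (-0.15)(0.347000) = 0.374325
(I − A)⁻¹ = adj(I−A) / det(I−A) ≈
  [   1.53476     0.91966     0.64716     0.76037]
  [   0.61711     1.57083     0.36466     0.64516]
  [   0.34328     0.48420     1.32839     0.68356]
  [   0.92700     1.19081     0.59106     1.94316]
The output multiplier for sector j is the column-j sum of the Leontief inverse (I − A)⁻¹ = adj(I−A) / det(I−A).
Column 1 of adj(I−A): (0.574500, 0.231000, 0.128500, 0.347000); det(I−A) = 0.374325.
m_1 = (0.574500 + 0.231000 + 0.128500 + 0.347000) / 0.374325 = 1.281 / 0.374325 ≈ 3.4222.

m_1 = 3.4222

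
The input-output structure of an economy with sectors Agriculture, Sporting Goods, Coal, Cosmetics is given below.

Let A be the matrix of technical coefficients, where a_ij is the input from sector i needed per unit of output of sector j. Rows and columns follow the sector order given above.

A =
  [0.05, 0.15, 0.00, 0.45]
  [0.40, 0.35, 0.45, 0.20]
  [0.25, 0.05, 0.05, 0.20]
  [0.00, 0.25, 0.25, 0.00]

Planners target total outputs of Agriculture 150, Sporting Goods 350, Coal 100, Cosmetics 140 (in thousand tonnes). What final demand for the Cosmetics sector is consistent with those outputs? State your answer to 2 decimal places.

I − A =
  [   0.95    -0.15     0.00    -0.45]
  [  -0.40     0.65    -0.45    -0.20]
  [  -0.25    -0.05     0.95    -0.20]
  [   0.00    -0.25    -0.25     1.00]
d = (I − A) x:
  d_1 = (+0.95)·150 + (-0.15)·350 + (+0.00)·100 + (-0.45)·140 = 27.00
  d_2 = (-0.40)·150 + (+0.65)·350 + (-0.45)·100 + (-0.20)·140 = 94.50
  d_3 = (-0.25)·150 + (-0.05)·350 + (+0.95)·100 + (-0.20)·140 = 12.00
  d_4 = (+0.00)·150 + (-0.25)·350 + (-0.25)·100 + (+1.00)·140 = 27.50

d_4 = 27.50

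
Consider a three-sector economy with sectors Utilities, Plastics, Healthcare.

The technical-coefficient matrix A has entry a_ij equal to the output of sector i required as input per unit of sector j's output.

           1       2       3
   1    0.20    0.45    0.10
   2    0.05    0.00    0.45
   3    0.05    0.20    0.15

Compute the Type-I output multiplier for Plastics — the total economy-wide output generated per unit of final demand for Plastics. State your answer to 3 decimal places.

I − A =
  [   0.80    -0.45    -0.10]
  [  -0.05     1.00    -0.45]
  [  -0.05    -0.20     0.85]
Cofactors of I−A, C_ij = (−1)^(i+j)·(minor ij) (rows/columns in the sector order above):
  C_11 = (1.00)(0.85) − (-0.45)(-0.20) = 0.7600
  C_12 = −[(-0.05)(0.85) − (-0.45)(-0.05)] = 0.0650
  C_13 = (-0.05)(-0.20) − (1.00)(-0.05) = 0.0600
  C_21 = −[(-0.45)(0.85) − (-0.10)(-0.20)] = 0.4025
  C_22 = (0.80)(0.85) − (-0.10)(-0.05) = 0.6750
  C_23 = −[(0.80)(-0.20) − (-0.45)(-0.05)] = 0.1825
  C_31 = (-0.45)(-0.45) − (-0.10)(1.00) = 0.3025
  C_32 = −[(0.80)(-0.45) − (-0.10)(-0.05)] = 0.3650
  C_33 = (0.80)(1.00) − (-0.45)(-0.05) = 0.7775
det(I−A) = Σ_j (I−A)_1j·C_1j = (0.80)(0.7600) + (-0.45)(0.0650) + (-0.10)(0.0600) = 0.57275
adj(I−A) = Cᵀ =
  [ 0.7600   0.4025   0.3025]
  [ 0.0650   0.6750   0.3650]
  [ 0.0600   0.1825   0.7775]
(I − A)⁻¹ = adj(I−A) / det(I−A) ≈
  [   1.3269     0.7027     0.5282]
  [   0.1135     1.1785     0.6373]
  [   0.1048     0.3186     1.3575]
The output multiplier for sector j is the column-j sum of the Leontief inverse (I − A)⁻¹ = adj(I−A) / det(I−A).
Column 2 of adj(I−A): (0.4025, 0.6750, 0.1825); det(I−A) = 0.57275.
m_2 = (0.4025 + 0.6750 + 0.1825) / 0.57275 = 1.26 / 0.57275 ≈ 2.200.

m_2 = 2.200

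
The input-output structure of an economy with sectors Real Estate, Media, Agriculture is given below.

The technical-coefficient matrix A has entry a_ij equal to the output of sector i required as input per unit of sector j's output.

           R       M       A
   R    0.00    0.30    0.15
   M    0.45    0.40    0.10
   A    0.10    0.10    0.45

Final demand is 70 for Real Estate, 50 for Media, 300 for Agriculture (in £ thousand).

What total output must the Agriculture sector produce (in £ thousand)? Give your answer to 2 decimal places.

x_A = 675.55

I − A =
  [   1.00    -0.30    -0.15]
  [  -0.45     0.60    -0.10]
  [  -0.10    -0.10     0.55]
Cofactors of I−A, C_ij = (−1)^(i+j)·(minor ij) (rows/columns in the sector order above):
  C_11 = (0.60)(0.55) − (-0.10)(-0.10) = 0.3200
  C_12 = −[(-0.45)(0.55) − (-0.10)(-0.10)] = 0.2575
  C_13 = (-0.45)(-0.10) − (0.60)(-0.10) = 0.1050
  C_21 = −[(-0.30)(0.55) − (-0.15)(-0.10)] = 0.1800
  C_22 = (1.00)(0.55) − (-0.15)(-0.10) = 0.5350
  C_23 = −[(1.00)(-0.10) − (-0.30)(-0.10)] = 0.1300
  C_31 = (-0.30)(-0.10) − (-0.15)(0.60) = 0.1200
  C_32 = −[(1.00)(-0.10) − (-0.15)(-0.45)] = 0.1675
  C_33 = (1.00)(0.60) − (-0.30)(-0.45) = 0.4650
det(I−A) = Σ_j (I−A)_1j·C_1j = (1.00)(0.3200) + (-0.30)(0.2575) + (-0.15)(0.1050) = 0.2270
adj(I−A) = Cᵀ =
  [ 0.3200   0.1800   0.1200]
  [ 0.2575   0.5350   0.1675]
  [ 0.1050   0.1300   0.4650]
(I − A)⁻¹ = adj(I−A) / det(I−A) ≈
  [   1.4097     0.7930     0.5286]
  [   1.1344     2.3568     0.7379]
  [   0.4626     0.5727     2.0485]
x = (I − A)⁻¹ d = adj(I−A)·d / det(I−A), with det(I−A) = 0.2270:
  x_R = (0.3200·70 + 0.1800·50 + 0.1200·300) / 0.2270 = 67.40 / 0.2270 ≈ 296.92
  x_M = (0.2575·70 + 0.5350·50 + 0.1675·300) / 0.2270 = 95.025 / 0.2270 ≈ 418.61
  x_A = (0.1050·70 + 0.1300·50 + 0.4650·300) / 0.2270 = 153.35 / 0.2270 ≈ 675.55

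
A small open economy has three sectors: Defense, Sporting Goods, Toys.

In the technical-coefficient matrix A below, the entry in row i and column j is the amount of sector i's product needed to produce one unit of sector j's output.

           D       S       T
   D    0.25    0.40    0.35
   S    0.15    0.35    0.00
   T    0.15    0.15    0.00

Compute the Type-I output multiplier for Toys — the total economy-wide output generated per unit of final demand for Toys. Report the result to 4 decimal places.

m_T = 1.8353

I − A =
  [   0.75    -0.40    -0.35]
  [  -0.15     0.65     0.00]
  [  -0.15    -0.15     1.00]
Cofactors of I−A, C_ij = (−1)^(i+j)·(minor ij) (rows/columns in the sector order above):
  C_11 = (0.65)(1.00) − (0.00)(-0.15) = 0.6500
  C_12 = −[(-0.15)(1.00) − (0.00)(-0.15)] = 0.1500
  C_13 = (-0.15)(-0.15) − (0.65)(-0.15) = 0.1200
  C_21 = −[(-0.40)(1.00) − (-0.35)(-0.15)] = 0.4525
  C_22 = (0.75)(1.00) − (-0.35)(-0.15) = 0.6975
  C_23 = −[(0.75)(-0.15) − (-0.40)(-0.15)] = 0.1725
  C_31 = (-0.40)(0.00) − (-0.35)(0.65) = 0.2275
  C_32 = −[(0.75)(0.00) − (-0.35)(-0.15)] = 0.0525
  C_33 = (0.75)(0.65) − (-0.40)(-0.15) = 0.4275
det(I−A) = Σ_j (I−A)_1j·C_1j = (0.75)(0.6500) + (-0.40)(0.1500) + (-0.35)(0.1200) = 0.3855
adj(I−A) = Cᵀ =
  [ 0.6500   0.4525   0.2275]
  [ 0.1500   0.6975   0.0525]
  [ 0.1200   0.1725   0.4275]
(I − A)⁻¹ = adj(I−A) / det(I−A) ≈
  [   1.68612     1.17380     0.59014]
  [   0.38911     1.80934     0.13619]
  [   0.31128     0.44747     1.10895]
The output multiplier for sector j is the column-j sum of the Leontief inverse (I − A)⁻¹ = adj(I−A) / det(I−A).
Column T of adj(I−A): (0.2275, 0.0525, 0.4275); det(I−A) = 0.3855.
m_T = (0.2275 + 0.0525 + 0.4275) / 0.3855 = 0.7075 / 0.3855 ≈ 1.8353.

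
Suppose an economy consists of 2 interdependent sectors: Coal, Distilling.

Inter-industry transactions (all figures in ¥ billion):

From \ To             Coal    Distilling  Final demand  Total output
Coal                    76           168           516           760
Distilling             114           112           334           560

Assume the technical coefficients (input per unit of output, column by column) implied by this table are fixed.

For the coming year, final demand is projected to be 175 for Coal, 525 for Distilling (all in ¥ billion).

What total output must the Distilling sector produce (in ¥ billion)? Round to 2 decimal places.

Technical coefficients a_ij = z_ij / X_j:
  a_11 = 76/760 = 0.10, a_21 = 114/760 = 0.15
  a_12 = 168/560 = 0.30, a_22 = 112/560 = 0.20
I − A =
  [   0.90    -0.30]
  [  -0.15     0.80]
det(I−A) = (0.90)(0.80) − (-0.30)(-0.15) = 0.6750
adj(I−A) = [[0.80, 0.30], [0.15, 0.90]]
(I − A)⁻¹ = adj(I−A) / det(I−A) ≈
  [   1.1852     0.4444]
  [   0.2222     1.3333]
x = (I − A)⁻¹ d = adj(I−A)·d / det(I−A), with det(I−A) = 0.6750:
  x_1 = (0.80·175 + 0.30·525) / 0.6750 = 297.50 / 0.6750 ≈ 440.74
  x_2 = (0.15·175 + 0.90·525) / 0.6750 = 498.75 / 0.6750 ≈ 738.89

x_2 = 738.89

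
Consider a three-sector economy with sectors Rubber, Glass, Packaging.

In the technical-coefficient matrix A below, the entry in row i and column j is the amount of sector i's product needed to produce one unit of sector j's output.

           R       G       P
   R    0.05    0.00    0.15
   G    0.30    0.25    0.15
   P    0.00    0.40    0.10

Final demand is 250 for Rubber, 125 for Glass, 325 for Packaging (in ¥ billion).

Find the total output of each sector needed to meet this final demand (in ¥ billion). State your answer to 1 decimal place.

x_R = 349.3, x_G = 415.6, x_P = 545.8

I − A =
  [   0.95     0.00    -0.15]
  [  -0.30     0.75    -0.15]
  [   0.00    -0.40     0.90]
Cofactors of I−A, C_ij = (−1)^(i+j)·(minor ij) (rows/columns in the sector order above):
  C_11 = (0.75)(0.90) − (-0.15)(-0.40) = 0.6150
  C_12 = −[(-0.30)(0.90) − (-0.15)(0.00)] = 0.2700
  C_13 = (-0.30)(-0.40) − (0.75)(0.00) = 0.1200
  C_21 = −[(0.00)(0.90) − (-0.15)(-0.40)] = 0.0600
  C_22 = (0.95)(0.90) − (-0.15)(0.00) = 0.8550
  C_23 = −[(0.95)(-0.40) − (0.00)(0.00)] = 0.3800
  C_31 = (0.00)(-0.15) − (-0.15)(0.75) = 0.1125
  C_32 = −[(0.95)(-0.15) − (-0.15)(-0.30)] = 0.1875
  C_33 = (0.95)(0.75) − (0.00)(-0.30) = 0.7125
det(I−A) = Σ_j (I−A)_1j·C_1j = (0.95)(0.6150) + (0.00)(0.2700) + (-0.15)(0.1200) = 0.56625
adj(I−A) = Cᵀ =
  [ 0.6150   0.0600   0.1125]
  [ 0.2700   0.8550   0.1875]
  [ 0.1200   0.3800   0.7125]
(I − A)⁻¹ = adj(I−A) / det(I−A) ≈
  [   1.0861     0.1060     0.1987]
  [   0.4768     1.5099     0.3311]
  [   0.2119     0.6711     1.2583]
x = (I − A)⁻¹ d = adj(I−A)·d / det(I−A), with det(I−A) = 0.56625:
  x_R = (0.6150·250 + 0.0600·125 + 0.1125·325) / 0.56625 = 197.8125 / 0.56625 ≈ 349.3
  x_G = (0.2700·250 + 0.8550·125 + 0.1875·325) / 0.56625 = 235.3125 / 0.56625 ≈ 415.6
  x_P = (0.1200·250 + 0.3800·125 + 0.7125·325) / 0.56625 = 309.0625 / 0.56625 ≈ 545.8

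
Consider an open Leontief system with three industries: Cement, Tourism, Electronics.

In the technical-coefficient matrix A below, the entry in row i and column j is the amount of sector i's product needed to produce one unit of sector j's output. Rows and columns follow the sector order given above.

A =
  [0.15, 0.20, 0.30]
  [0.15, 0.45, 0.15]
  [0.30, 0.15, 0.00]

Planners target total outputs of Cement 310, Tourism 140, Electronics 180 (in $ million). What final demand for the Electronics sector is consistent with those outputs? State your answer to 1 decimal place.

I − A =
  [   0.85    -0.20    -0.30]
  [  -0.15     0.55    -0.15]
  [  -0.30    -0.15     1.00]
d = (I − A) x:
  d_1 = (+0.85)·310 + (-0.20)·140 + (-0.30)·180 = 181.5
  d_2 = (-0.15)·310 + (+0.55)·140 + (-0.15)·180 = 3.5
  d_3 = (-0.30)·310 + (-0.15)·140 + (+1.00)·180 = 66.0

d_3 = 66.0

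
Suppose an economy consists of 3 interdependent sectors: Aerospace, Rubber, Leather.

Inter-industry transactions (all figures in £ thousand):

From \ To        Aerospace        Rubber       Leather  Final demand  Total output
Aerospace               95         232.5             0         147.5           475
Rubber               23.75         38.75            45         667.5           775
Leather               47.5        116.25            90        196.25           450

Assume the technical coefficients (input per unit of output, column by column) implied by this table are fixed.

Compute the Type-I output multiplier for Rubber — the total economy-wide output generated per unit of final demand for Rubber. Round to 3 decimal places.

Technical coefficients a_ij = z_ij / X_j:
  a_AA = 95/475 = 0.20, a_RA = 23.75/475 = 0.05, a_LA = 47.5/475 = 0.10
  a_AR = 232.5/775 = 0.30, a_RR = 38.75/775 = 0.05, a_LR = 116.25/775 = 0.15
  a_AL = 0/450 = 0.00, a_RL = 45/450 = 0.10, a_LL = 90/450 = 0.20
I − A =
  [   0.80    -0.30     0.00]
  [  -0.05     0.95    -0.10]
  [  -0.10    -0.15     0.80]
Cofactors of I−A, C_ij = (−1)^(i+j)·(minor ij) (rows/columns in the sector order above):
  C_11 = (0.95)(0.80) − (-0.10)(-0.15) = 0.7450
  C_12 = −[(-0.05)(0.80) − (-0.10)(-0.10)] = 0.0500
  C_13 = (-0.05)(-0.15) − (0.95)(-0.10) = 0.1025
  C_21 = −[(-0.30)(0.80) − (0.00)(-0.15)] = 0.2400
  C_22 = (0.80)(0.80) − (0.00)(-0.10) = 0.6400
  C_23 = −[(0.80)(-0.15) − (-0.30)(-0.10)] = 0.1500
  C_31 = (-0.30)(-0.10) − (0.00)(0.95) = 0.0300
  C_32 = −[(0.80)(-0.10) − (0.00)(-0.05)] = 0.0800
  C_33 = (0.80)(0.95) − (-0.30)(-0.05) = 0.7450
det(I−A) = Σ_j (I−A)_1j·C_1j = (0.80)(0.7450) + (-0.30)(0.0500) + (0.00)(0.1025) = 0.5810
adj(I−A) = Cᵀ =
  [ 0.7450   0.2400   0.0300]
  [ 0.0500   0.6400   0.0800]
  [ 0.1025   0.1500   0.7450]
(I − A)⁻¹ = adj(I−A) / det(I−A) ≈
  [   1.2823     0.4131     0.0516]
  [   0.0861     1.1015     0.1377]
  [   0.1764     0.2582     1.2823]
The output multiplier for sector j is the column-j sum of the Leontief inverse (I − A)⁻¹ = adj(I−A) / det(I−A).
Column R of adj(I−A): (0.2400, 0.6400, 0.1500); det(I−A) = 0.5810.
m_R = (0.2400 + 0.6400 + 0.1500) / 0.5810 = 1.03 / 0.5810 ≈ 1.773.

m_R = 1.773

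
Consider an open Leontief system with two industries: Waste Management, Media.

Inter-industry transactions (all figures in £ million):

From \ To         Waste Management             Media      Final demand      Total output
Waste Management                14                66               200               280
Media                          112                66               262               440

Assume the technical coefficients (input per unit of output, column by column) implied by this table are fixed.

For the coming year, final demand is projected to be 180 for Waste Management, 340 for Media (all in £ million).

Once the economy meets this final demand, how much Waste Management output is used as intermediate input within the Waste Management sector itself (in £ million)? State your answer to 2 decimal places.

Technical coefficients a_ij = z_ij / X_j:
  a_WW = 14/280 = 0.05, a_MW = 112/280 = 0.40
  a_WM = 66/440 = 0.15, a_MM = 66/440 = 0.15
I − A =
  [   0.95    -0.15]
  [  -0.40     0.85]
det(I−A) = (0.95)(0.85) − (-0.15)(-0.40) = 0.7475
adj(I−A) = [[0.85, 0.15], [0.40, 0.95]]
(I − A)⁻¹ = adj(I−A) / det(I−A) ≈
  [   1.1371     0.2007]
  [   0.5351     1.2709]
First solve x = (I − A)⁻¹ d = adj(I−A)·d / det(I−A); in particular x_W = (0.85·180 + 0.15·340) / 0.7475 = 204.00 / 0.7475 ≈ 272.9097.
Intermediate flow from W to W: z_WW = a_WW · x_W = 0.05 × 204.00 / 0.7475 = 10.20 / 0.7475 ≈ 13.65.

z_WW = 13.65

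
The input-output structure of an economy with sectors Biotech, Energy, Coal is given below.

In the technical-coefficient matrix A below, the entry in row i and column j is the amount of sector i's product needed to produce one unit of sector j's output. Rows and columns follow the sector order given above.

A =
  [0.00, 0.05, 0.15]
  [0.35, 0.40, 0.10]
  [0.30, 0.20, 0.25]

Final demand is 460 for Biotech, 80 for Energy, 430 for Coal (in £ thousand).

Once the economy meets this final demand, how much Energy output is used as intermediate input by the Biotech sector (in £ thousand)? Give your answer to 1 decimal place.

I − A =
  [   1.00    -0.05    -0.15]
  [  -0.35     0.60    -0.10]
  [  -0.30    -0.20     0.75]
Cofactors of I−A, C_ij = (−1)^(i+j)·(minor ij) (rows/columns in the sector order above):
  C_11 = (0.60)(0.75) − (-0.10)(-0.20) = 0.4300
  C_12 = −[(-0.35)(0.75) − (-0.10)(-0.30)] = 0.2925
  C_13 = (-0.35)(-0.20) − (0.60)(-0.30) = 0.2500
  C_21 = −[(-0.05)(0.75) − (-0.15)(-0.20)] = 0.0675
  C_22 = (1.00)(0.75) − (-0.15)(-0.30) = 0.7050
  C_23 = −[(1.00)(-0.20) − (-0.05)(-0.30)] = 0.2150
  C_31 = (-0.05)(-0.10) − (-0.15)(0.60) = 0.0950
  C_32 = −[(1.00)(-0.10) − (-0.15)(-0.35)] = 0.1525
  C_33 = (1.00)(0.60) − (-0.05)(-0.35) = 0.5825
det(I−A) = Σ_j (I−A)_1j·C_1j = (1.00)(0.4300) + (-0.05)(0.2925) + (-0.15)(0.2500) = 0.377875
adj(I−A) = Cᵀ =
  [ 0.4300   0.0675   0.0950]
  [ 0.2925   0.7050   0.1525]
  [ 0.2500   0.2150   0.5825]
(I − A)⁻¹ = adj(I−A) / det(I−A) ≈
  [   1.1379     0.1786     0.2514]
  [   0.7741     1.8657     0.4036]
  [   0.6616     0.5690     1.5415]
First solve x = (I − A)⁻¹ d = adj(I−A)·d / det(I−A); in particular x_B = (0.4300·460 + 0.0675·80 + 0.0950·430) / 0.377875 = 244.05 / 0.377875 ≈ 645.848.
Intermediate flow from E to B: z_EB = a_EB · x_B = 0.35 × 244.05 / 0.377875 = 85.4175 / 0.377875 ≈ 226.0.

z_EB = 226.0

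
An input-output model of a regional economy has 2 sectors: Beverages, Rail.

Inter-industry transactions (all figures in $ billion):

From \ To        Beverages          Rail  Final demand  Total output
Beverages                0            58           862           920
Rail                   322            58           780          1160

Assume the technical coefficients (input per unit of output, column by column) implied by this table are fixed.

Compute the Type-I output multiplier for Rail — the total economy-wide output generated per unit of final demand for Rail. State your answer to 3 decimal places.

Technical coefficients a_ij = z_ij / X_j:
  a_BB = 0/920 = 0.00, a_RB = 322/920 = 0.35
  a_BR = 58/1160 = 0.05, a_RR = 58/1160 = 0.05
I − A =
  [   1.00    -0.05]
  [  -0.35     0.95]
det(I−A) = (1.00)(0.95) − (-0.05)(-0.35) = 0.9325
adj(I−A) = [[0.95, 0.05], [0.35, 1.00]]
(I − A)⁻¹ = adj(I−A) / det(I−A) ≈
  [   1.0188     0.0536]
  [   0.3753     1.0724]
The output multiplier for sector j is the column-j sum of the Leontief inverse (I − A)⁻¹ = adj(I−A) / det(I−A).
Column R of adj(I−A): (0.05, 1.00); det(I−A) = 0.9325.
m_R = (0.05 + 1.00) / 0.9325 = 1.05 / 0.9325 ≈ 1.126.

m_R = 1.126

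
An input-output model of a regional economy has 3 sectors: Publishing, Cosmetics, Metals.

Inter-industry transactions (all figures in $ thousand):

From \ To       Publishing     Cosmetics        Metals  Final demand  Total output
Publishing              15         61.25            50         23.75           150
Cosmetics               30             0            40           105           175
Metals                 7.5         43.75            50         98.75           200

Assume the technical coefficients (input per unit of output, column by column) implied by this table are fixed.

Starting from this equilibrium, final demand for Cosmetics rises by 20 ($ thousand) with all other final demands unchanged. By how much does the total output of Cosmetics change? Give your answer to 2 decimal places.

Technical coefficients a_ij = z_ij / X_j:
  a_PP = 15/150 = 0.10, a_CP = 30/150 = 0.20, a_MP = 7.5/150 = 0.05
  a_PC = 61.25/175 = 0.35, a_CC = 0/175 = 0.00, a_MC = 43.75/175 = 0.25
  a_PM = 50/200 = 0.25, a_CM = 40/200 = 0.20, a_MM = 50/200 = 0.25
I − A =
  [   0.90    -0.35    -0.25]
  [  -0.20     1.00    -0.20]
  [  -0.05    -0.25     0.75]
Cofactors of I−A, C_ij = (−1)^(i+j)·(minor ij) (rows/columns in the sector order above):
  C_11 = (1.00)(0.75) − (-0.20)(-0.25) = 0.7000
  C_12 = −[(-0.20)(0.75) − (-0.20)(-0.05)] = 0.1600
  C_13 = (-0.20)(-0.25) − (1.00)(-0.05) = 0.1000
  C_21 = −[(-0.35)(0.75) − (-0.25)(-0.25)] = 0.3250
  C_22 = (0.90)(0.75) − (-0.25)(-0.05) = 0.6625
  C_23 = −[(0.90)(-0.25) − (-0.35)(-0.05)] = 0.2425
  C_31 = (-0.35)(-0.20) − (-0.25)(1.00) = 0.3200
  C_32 = −[(0.90)(-0.20) − (-0.25)(-0.20)] = 0.2300
  C_33 = (0.90)(1.00) − (-0.35)(-0.20) = 0.8300
det(I−A) = Σ_j (I−A)_1j·C_1j = (0.90)(0.7000) + (-0.35)(0.1600) + (-0.25)(0.1000) = 0.5490
adj(I−A) = Cᵀ =
  [ 0.7000   0.3250   0.3200]
  [ 0.1600   0.6625   0.2300]
  [ 0.1000   0.2425   0.8300]
(I − A)⁻¹ = adj(I−A) / det(I−A) ≈
  [   1.2750     0.5920     0.5829]
  [   0.2914     1.2067     0.4189]
  [   0.1821     0.4417     1.5118]
Δx = (I − A)⁻¹ Δd with Δd having +20 in the Cosmetics component and 0 elsewhere.
So Δx_C = L_CC · (+20), where L_CC = adj(I−A)_CC / det(I−A) = 0.6625 / 0.5490.
Δx_C = 0.6625 × (+20) / 0.5490 = 13.25 / 0.5490 ≈ 24.13.

Δx_C = 24.13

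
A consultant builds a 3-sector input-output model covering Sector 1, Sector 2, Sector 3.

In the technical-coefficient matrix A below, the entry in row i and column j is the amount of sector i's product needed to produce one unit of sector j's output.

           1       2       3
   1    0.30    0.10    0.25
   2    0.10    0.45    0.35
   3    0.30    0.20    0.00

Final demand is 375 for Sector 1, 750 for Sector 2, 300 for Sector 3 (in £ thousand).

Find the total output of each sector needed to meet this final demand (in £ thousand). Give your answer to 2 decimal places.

x_1 = 1278.55, x_2 = 2327.30, x_3 = 1149.03

I − A =
  [   0.70    -0.10    -0.25]
  [  -0.10     0.55    -0.35]
  [  -0.30    -0.20     1.00]
Cofactors of I−A, C_ij = (−1)^(i+j)·(minor ij) (rows/columns in the sector order above):
  C_11 = (0.55)(1.00) − (-0.35)(-0.20) = 0.4800
  C_12 = −[(-0.10)(1.00) − (-0.35)(-0.30)] = 0.2050
  C_13 = (-0.10)(-0.20) − (0.55)(-0.30) = 0.1850
  C_21 = −[(-0.10)(1.00) − (-0.25)(-0.20)] = 0.1500
  C_22 = (0.70)(1.00) − (-0.25)(-0.30) = 0.6250
  C_23 = −[(0.70)(-0.20) − (-0.10)(-0.30)] = 0.1700
  C_31 = (-0.10)(-0.35) − (-0.25)(0.55) = 0.1725
  C_32 = −[(0.70)(-0.35) − (-0.25)(-0.10)] = 0.2700
  C_33 = (0.70)(0.55) − (-0.10)(-0.10) = 0.3750
det(I−A) = Σ_j (I−A)_1j·C_1j = (0.70)(0.4800) + (-0.10)(0.2050) + (-0.25)(0.1850) = 0.26925
adj(I−A) = Cᵀ =
  [ 0.4800   0.1500   0.1725]
  [ 0.2050   0.6250   0.2700]
  [ 0.1850   0.1700   0.3750]
(I − A)⁻¹ = adj(I−A) / det(I−A) ≈
  [   1.7827     0.5571     0.6407]
  [   0.7614     2.3213     1.0028]
  [   0.6871     0.6314     1.3928]
x = (I − A)⁻¹ d = adj(I−A)·d / det(I−A), with det(I−A) = 0.26925:
  x_1 = (0.4800·375 + 0.1500·750 + 0.1725·300) / 0.26925 = 344.25 / 0.26925 ≈ 1278.55
  x_2 = (0.2050·375 + 0.6250·750 + 0.2700·300) / 0.26925 = 626.625 / 0.26925 ≈ 2327.30
  x_3 = (0.1850·375 + 0.1700·750 + 0.3750·300) / 0.26925 = 309.375 / 0.26925 ≈ 1149.03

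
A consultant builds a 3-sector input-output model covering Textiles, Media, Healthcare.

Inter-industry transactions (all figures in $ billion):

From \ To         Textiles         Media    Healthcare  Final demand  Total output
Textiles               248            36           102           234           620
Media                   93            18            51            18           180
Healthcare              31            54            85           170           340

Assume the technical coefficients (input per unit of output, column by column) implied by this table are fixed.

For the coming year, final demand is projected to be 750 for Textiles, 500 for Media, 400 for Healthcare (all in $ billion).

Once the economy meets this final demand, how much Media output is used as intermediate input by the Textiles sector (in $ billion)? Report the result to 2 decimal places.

Technical coefficients a_ij = z_ij / X_j:
  a_TT = 248/620 = 0.40, a_MT = 93/620 = 0.15, a_HT = 31/620 = 0.05
  a_TM = 36/180 = 0.20, a_MM = 18/180 = 0.10, a_HM = 54/180 = 0.30
  a_TH = 102/340 = 0.30, a_MH = 51/340 = 0.15, a_HH = 85/340 = 0.25
I − A =
  [   0.60    -0.20    -0.30]
  [  -0.15     0.90    -0.15]
  [  -0.05    -0.30     0.75]
Cofactors of I−A, C_ij = (−1)^(i+j)·(minor ij) (rows/columns in the sector order above):
  C_11 = (0.90)(0.75) − (-0.15)(-0.30) = 0.6300
  C_12 = −[(-0.15)(0.75) − (-0.15)(-0.05)] = 0.1200
  C_13 = (-0.15)(-0.30) − (0.90)(-0.05) = 0.0900
  C_21 = −[(-0.20)(0.75) − (-0.30)(-0.30)] = 0.2400
  C_22 = (0.60)(0.75) − (-0.30)(-0.05) = 0.4350
  C_23 = −[(0.60)(-0.30) − (-0.20)(-0.05)] = 0.1900
  C_31 = (-0.20)(-0.15) − (-0.30)(0.90) = 0.3000
  C_32 = −[(0.60)(-0.15) − (-0.30)(-0.15)] = 0.1350
  C_33 = (0.60)(0.90) − (-0.20)(-0.15) = 0.5100
det(I−A) = Σ_j (I−A)_1j·C_1j = (0.60)(0.6300) + (-0.20)(0.1200) + (-0.30)(0.0900) = 0.3270
adj(I−A) = Cᵀ =
  [ 0.6300   0.2400   0.3000]
  [ 0.1200   0.4350   0.1350]
  [ 0.0900   0.1900   0.5100]
(I − A)⁻¹ = adj(I−A) / det(I−A) ≈
  [   1.9266     0.7339     0.9174]
  [   0.3670     1.3303     0.4128]
  [   0.2752     0.5810     1.5596]
First solve x = (I − A)⁻¹ d = adj(I−A)·d / det(I−A); in particular x_T = (0.6300·750 + 0.2400·500 + 0.3000·400) / 0.3270 = 712.50 / 0.3270 ≈ 2178.8991.
Intermediate flow from M to T: z_MT = a_MT · x_T = 0.15 × 712.50 / 0.3270 = 106.875 / 0.3270 ≈ 326.83.

z_MT = 326.83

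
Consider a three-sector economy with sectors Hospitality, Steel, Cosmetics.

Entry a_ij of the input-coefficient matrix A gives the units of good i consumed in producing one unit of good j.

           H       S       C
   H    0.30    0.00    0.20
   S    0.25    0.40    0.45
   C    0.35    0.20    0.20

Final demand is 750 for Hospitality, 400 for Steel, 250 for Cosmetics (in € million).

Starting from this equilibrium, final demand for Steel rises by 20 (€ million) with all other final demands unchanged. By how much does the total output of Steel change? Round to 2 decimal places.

I − A =
  [   0.70     0.00    -0.20]
  [  -0.25     0.60    -0.45]
  [  -0.35    -0.20     0.80]
Cofactors of I−A, C_ij = (−1)^(i+j)·(minor ij) (rows/columns in the sector order above):
  C_11 = (0.60)(0.80) − (-0.45)(-0.20) = 0.3900
  C_12 = −[(-0.25)(0.80) − (-0.45)(-0.35)] = 0.3575
  C_13 = (-0.25)(-0.20) − (0.60)(-0.35) = 0.2600
  C_21 = −[(0.00)(0.80) − (-0.20)(-0.20)] = 0.0400
  C_22 = (0.70)(0.80) − (-0.20)(-0.35) = 0.4900
  C_23 = −[(0.70)(-0.20) − (0.00)(-0.35)] = 0.1400
  C_31 = (0.00)(-0.45) − (-0.20)(0.60) = 0.1200
  C_32 = −[(0.70)(-0.45) − (-0.20)(-0.25)] = 0.3650
  C_33 = (0.70)(0.60) − (0.00)(-0.25) = 0.4200
det(I−A) = Σ_j (I−A)_1j·C_1j = (0.70)(0.3900) + (0.00)(0.3575) + (-0.20)(0.2600) = 0.2210
adj(I−A) = Cᵀ =
  [ 0.3900   0.0400   0.1200]
  [ 0.3575   0.4900   0.3650]
  [ 0.2600   0.1400   0.4200]
(I − A)⁻¹ = adj(I−A) / det(I−A) ≈
  [   1.7647     0.1810     0.5430]
  [   1.6176     2.2172     1.6516]
  [   1.1765     0.6335     1.9005]
Δx = (I − A)⁻¹ Δd with Δd having +20 in the Steel component and 0 elsewhere.
So Δx_S = L_SS · (+20), where L_SS = adj(I−A)_SS / det(I−A) = 0.4900 / 0.2210.
Δx_S = 0.4900 × (+20) / 0.2210 = 9.80 / 0.2210 ≈ 44.34.

Δx_S = 44.34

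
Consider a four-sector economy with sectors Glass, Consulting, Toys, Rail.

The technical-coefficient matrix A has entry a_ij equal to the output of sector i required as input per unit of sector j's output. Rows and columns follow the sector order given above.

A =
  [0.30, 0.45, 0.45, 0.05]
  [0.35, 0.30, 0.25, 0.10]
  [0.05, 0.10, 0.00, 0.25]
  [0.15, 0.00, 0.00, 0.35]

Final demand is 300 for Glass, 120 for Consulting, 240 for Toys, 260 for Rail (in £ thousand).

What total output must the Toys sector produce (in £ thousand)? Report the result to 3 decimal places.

I − A =
  [   0.70    -0.45    -0.45    -0.05]
  [  -0.35     0.70    -0.25    -0.10]
  [  -0.05    -0.10     1.00    -0.25]
  [  -0.15     0.00     0.00     0.65]
Compute the cofactors C_ij = (−1)^(i+j)·(3×3 minor ij) of I−A; the adjugate is their transpose:
adj(I−A) = Cᵀ =
  [ 0.438750   0.321750   0.277875   0.190125]
  [ 0.260000   0.416000   0.221000   0.169000]
  [ 0.073250   0.076250   0.204125   0.095875]
  [ 0.101250   0.074250   0.064125   0.277875]
det(I−A) = Σ_j (I−A)_1j·C_1j = (0.70)(0.438750) + (-0.45)(0.260000) + (-0.45)(0.073250) + (-0.05)(0.101250) = 0.1521
(I − A)⁻¹ = adj(I−A) / det(I−A) ≈
  [   2.8846     2.1154     1.8269     1.2500]
  [   1.7094     2.7350     1.4530     1.1111]
  [   0.4816     0.5013     1.3420     0.6303]
  [   0.6657     0.4882     0.4216     1.8269]
x = (I − A)⁻¹ d = adj(I−A)·d / det(I−A), with det(I−A) = 0.1521:
  x_G = (0.438750·300 + 0.321750·120 + 0.277875·240 + 0.190125·260) / 0.1521 = 286.3575 / 0.1521 ≈ 1882.692
  x_C = (0.260000·300 + 0.416000·120 + 0.221000·240 + 0.169000·260) / 0.1521 = 224.90 / 0.1521 ≈ 1478.632
  x_T = (0.073250·300 + 0.076250·120 + 0.204125·240 + 0.095875·260) / 0.1521 = 105.0425 / 0.1521 ≈ 690.615
  x_R = (0.101250·300 + 0.074250·120 + 0.064125·240 + 0.277875·260) / 0.1521 = 126.9225 / 0.1521 ≈ 834.467

x_T = 690.615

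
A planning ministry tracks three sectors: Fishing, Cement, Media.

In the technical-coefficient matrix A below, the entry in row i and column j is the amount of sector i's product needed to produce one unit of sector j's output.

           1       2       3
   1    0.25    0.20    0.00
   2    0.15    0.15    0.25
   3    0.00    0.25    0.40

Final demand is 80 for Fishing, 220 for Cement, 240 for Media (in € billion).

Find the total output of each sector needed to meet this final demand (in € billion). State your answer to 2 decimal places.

x_1 = 233.61, x_2 = 476.03, x_3 = 598.35

I − A =
  [   0.75    -0.20     0.00]
  [  -0.15     0.85    -0.25]
  [   0.00    -0.25     0.60]
Cofactors of I−A, C_ij = (−1)^(i+j)·(minor ij) (rows/columns in the sector order above):
  C_11 = (0.85)(0.60) − (-0.25)(-0.25) = 0.4475
  C_12 = −[(-0.15)(0.60) − (-0.25)(0.00)] = 0.0900
  C_13 = (-0.15)(-0.25) − (0.85)(0.00) = 0.0375
  C_21 = −[(-0.20)(0.60) − (0.00)(-0.25)] = 0.1200
  C_22 = (0.75)(0.60) − (0.00)(0.00) = 0.4500
  C_23 = −[(0.75)(-0.25) − (-0.20)(0.00)] = 0.1875
  C_31 = (-0.20)(-0.25) − (0.00)(0.85) = 0.0500
  C_32 = −[(0.75)(-0.25) − (0.00)(-0.15)] = 0.1875
  C_33 = (0.75)(0.85) − (-0.20)(-0.15) = 0.6075
det(I−A) = Σ_j (I−A)_1j·C_1j = (0.75)(0.4475) + (-0.20)(0.0900) + (0.00)(0.0375) = 0.317625
adj(I−A) = Cᵀ =
  [ 0.4475   0.1200   0.0500]
  [ 0.0900   0.4500   0.1875]
  [ 0.0375   0.1875   0.6075]
(I − A)⁻¹ = adj(I−A) / det(I−A) ≈
  [   1.4089     0.3778     0.1574]
  [   0.2834     1.4168     0.5903]
  [   0.1181     0.5903     1.9126]
x = (I − A)⁻¹ d = adj(I−A)·d / det(I−A), with det(I−A) = 0.317625:
  x_1 = (0.4475·80 + 0.1200·220 + 0.0500·240) / 0.317625 = 74.20 / 0.317625 ≈ 233.61
  x_2 = (0.0900·80 + 0.4500·220 + 0.1875·240) / 0.317625 = 151.20 / 0.317625 ≈ 476.03
  x_3 = (0.0375·80 + 0.1875·220 + 0.6075·240) / 0.317625 = 190.05 / 0.317625 ≈ 598.35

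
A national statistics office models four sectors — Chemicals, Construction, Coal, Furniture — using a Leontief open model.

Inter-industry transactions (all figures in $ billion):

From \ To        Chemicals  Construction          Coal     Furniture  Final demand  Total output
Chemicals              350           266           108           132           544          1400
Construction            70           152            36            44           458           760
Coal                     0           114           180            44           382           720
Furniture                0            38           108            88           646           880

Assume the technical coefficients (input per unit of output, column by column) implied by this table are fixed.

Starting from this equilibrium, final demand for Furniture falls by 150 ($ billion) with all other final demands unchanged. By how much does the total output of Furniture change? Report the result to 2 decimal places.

Δx_4 = -169.82

Technical coefficients a_ij = z_ij / X_j:
  a_11 = 350/1400 = 0.25, a_21 = 70/1400 = 0.05, a_31 = 0/1400 = 0.00, a_41 = 0/1400 = 0.00
  a_12 = 266/760 = 0.35, a_22 = 152/760 = 0.20, a_32 = 114/760 = 0.15, a_42 = 38/760 = 0.05
  a_13 = 108/720 = 0.15, a_23 = 36/720 = 0.05, a_33 = 180/720 = 0.25, a_43 = 108/720 = 0.15
  a_14 = 132/880 = 0.15, a_24 = 44/880 = 0.05, a_34 = 44/880 = 0.05, a_44 = 88/880 = 0.10
I − A =
  [   0.75    -0.35    -0.15    -0.15]
  [  -0.05     0.80    -0.05    -0.05]
  [   0.00    -0.15     0.75    -0.05]
  [   0.00    -0.05    -0.15     0.90]
Compute the cofactors C_ij = (−1)^(i+j)·(3×3 minor ij) of I−A; the adjugate is their transpose:
adj(I−A) = Cᵀ =
  [ 0.524125   0.263250   0.144375   0.110000]
  [ 0.033375   0.500625   0.047250   0.036000]
  [ 0.006875   0.103125   0.522000   0.035875]
  [ 0.003000   0.045000   0.089625   0.430125]
det(I−A) = Σ_j (I−A)_1j·C_1j = (0.75)(0.524125) + (-0.35)(0.033375) + (-0.15)(0.006875) + (-0.15)(0.003000) = 0.37993125
(I − A)⁻¹ = adj(I−A) / det(I−A) ≈
  [   1.3795     0.6929     0.3800     0.2895]
  [   0.0878     1.3177     0.1244     0.0948]
  [   0.0181     0.2714     1.3739     0.0944]
  [   0.0079     0.1184     0.2359     1.1321]
Δx = (I − A)⁻¹ Δd with Δd having -150 in the Furniture component and 0 elsewhere.
So Δx_4 = L_44 · (-150), where L_44 = adj(I−A)_44 / det(I−A) = 0.430125 / 0.37993125.
Δx_4 = 0.430125 × (-150) / 0.37993125 = -64.51875 / 0.37993125 ≈ -169.82.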